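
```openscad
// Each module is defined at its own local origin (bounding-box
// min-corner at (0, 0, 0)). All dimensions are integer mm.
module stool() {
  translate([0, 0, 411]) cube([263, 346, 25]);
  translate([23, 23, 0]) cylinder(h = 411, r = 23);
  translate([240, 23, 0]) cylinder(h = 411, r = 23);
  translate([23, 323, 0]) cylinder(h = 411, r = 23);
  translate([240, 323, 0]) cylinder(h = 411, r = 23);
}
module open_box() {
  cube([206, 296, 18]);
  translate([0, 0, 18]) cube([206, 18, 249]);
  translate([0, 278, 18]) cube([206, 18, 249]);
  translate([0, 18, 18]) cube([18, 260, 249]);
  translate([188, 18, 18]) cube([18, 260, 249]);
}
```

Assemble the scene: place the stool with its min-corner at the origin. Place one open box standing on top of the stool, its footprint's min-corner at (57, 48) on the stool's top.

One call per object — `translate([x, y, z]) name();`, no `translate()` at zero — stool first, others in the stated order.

stool();
translate([57, 48, 436]) open_box();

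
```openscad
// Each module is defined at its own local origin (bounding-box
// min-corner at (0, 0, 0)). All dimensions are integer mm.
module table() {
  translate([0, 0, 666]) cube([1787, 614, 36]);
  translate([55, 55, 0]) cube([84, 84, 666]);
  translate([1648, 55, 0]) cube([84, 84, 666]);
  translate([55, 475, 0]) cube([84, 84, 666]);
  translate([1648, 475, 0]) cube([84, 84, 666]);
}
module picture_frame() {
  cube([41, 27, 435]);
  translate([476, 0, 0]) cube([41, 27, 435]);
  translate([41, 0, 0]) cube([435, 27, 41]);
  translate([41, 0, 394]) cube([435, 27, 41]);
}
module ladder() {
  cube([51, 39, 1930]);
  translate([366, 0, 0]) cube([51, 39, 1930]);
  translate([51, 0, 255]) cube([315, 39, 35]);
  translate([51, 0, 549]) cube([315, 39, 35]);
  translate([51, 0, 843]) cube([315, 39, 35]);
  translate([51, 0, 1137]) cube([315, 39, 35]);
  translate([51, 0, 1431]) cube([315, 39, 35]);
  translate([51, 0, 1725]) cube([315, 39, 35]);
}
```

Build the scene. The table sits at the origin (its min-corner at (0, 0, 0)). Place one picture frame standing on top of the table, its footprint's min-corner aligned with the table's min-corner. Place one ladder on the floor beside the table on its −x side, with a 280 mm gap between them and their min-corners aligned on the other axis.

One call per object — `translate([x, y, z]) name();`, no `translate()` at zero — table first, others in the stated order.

table();
translate([0, 0, 702]) picture_frame();
translate([-697, 0, 0]) ladder();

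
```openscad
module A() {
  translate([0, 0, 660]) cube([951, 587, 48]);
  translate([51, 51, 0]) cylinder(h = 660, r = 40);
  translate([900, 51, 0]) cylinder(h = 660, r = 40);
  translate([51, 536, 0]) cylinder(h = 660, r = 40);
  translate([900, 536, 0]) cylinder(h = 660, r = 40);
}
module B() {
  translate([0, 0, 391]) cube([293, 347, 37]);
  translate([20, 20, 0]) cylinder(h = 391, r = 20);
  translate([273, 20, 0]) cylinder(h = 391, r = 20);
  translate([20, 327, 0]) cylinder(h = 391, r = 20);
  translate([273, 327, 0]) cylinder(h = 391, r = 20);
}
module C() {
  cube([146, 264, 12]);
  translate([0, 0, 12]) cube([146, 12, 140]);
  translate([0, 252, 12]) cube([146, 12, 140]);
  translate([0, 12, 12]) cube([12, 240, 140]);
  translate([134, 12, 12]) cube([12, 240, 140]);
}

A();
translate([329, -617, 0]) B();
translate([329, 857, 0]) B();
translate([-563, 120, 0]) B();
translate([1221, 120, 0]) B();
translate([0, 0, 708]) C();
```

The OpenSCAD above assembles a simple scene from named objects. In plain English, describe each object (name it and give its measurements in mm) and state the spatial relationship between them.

A is a table: top 951 mm (x) × 587 mm (y), 48 mm thick, upper face at z = 708 mm, on four round legs of 80 mm diameter, each leg's bounding box inset 11 mm from the nearest pair of top edges, running from z = 0 to the bottom of the top.

B is a four-legged stool. The seat is a 293×347×37 mm slab whose top surface is at z = 428 mm; four round legs, each 40 mm in diameter, run from the floor (z = 0) to the underside of the seat, each leg's axis is inset half a diameter from the nearest pair of seat edges (so the leg's bounding box is flush with the corner).

C is an open-topped rectangular box: outside dimensions 146×264×152 mm, with a uniform wall and base thickness of 12 mm. The base is a full 146×264 slab on the floor; four walls sit on top of the base. The front and back walls (the −y and +y sides) span the full width; the two side walls fit between them.

Four stools sit around the table at the −y, +y, −x, +x sides. The open box is on top of the table.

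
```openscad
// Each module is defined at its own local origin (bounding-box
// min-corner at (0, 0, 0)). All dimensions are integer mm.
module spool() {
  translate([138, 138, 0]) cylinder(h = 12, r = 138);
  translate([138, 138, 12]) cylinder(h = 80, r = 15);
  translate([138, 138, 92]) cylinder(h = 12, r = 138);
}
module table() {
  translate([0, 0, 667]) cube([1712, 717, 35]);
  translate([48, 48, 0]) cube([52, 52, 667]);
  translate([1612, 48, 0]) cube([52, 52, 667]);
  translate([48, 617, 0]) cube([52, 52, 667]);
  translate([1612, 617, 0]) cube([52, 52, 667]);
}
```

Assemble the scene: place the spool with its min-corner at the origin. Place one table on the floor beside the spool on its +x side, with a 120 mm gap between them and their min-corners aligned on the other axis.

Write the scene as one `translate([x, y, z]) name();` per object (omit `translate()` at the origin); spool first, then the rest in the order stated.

spool();
translate([396, 0, 0]) table();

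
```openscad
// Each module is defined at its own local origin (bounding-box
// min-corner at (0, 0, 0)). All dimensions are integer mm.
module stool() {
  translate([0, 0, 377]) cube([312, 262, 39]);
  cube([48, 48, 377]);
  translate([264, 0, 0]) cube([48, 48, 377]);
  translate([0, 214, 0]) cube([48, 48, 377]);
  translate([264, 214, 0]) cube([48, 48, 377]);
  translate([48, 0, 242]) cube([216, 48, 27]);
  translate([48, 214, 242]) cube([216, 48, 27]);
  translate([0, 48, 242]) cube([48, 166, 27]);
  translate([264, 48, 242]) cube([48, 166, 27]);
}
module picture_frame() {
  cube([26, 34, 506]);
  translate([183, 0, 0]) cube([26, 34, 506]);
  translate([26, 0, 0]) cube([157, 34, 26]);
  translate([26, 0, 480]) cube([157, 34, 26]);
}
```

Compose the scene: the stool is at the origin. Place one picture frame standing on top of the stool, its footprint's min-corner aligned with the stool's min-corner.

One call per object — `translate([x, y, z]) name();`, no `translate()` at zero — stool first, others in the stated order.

stool();
translate([0, 0, 416]) picture_frame();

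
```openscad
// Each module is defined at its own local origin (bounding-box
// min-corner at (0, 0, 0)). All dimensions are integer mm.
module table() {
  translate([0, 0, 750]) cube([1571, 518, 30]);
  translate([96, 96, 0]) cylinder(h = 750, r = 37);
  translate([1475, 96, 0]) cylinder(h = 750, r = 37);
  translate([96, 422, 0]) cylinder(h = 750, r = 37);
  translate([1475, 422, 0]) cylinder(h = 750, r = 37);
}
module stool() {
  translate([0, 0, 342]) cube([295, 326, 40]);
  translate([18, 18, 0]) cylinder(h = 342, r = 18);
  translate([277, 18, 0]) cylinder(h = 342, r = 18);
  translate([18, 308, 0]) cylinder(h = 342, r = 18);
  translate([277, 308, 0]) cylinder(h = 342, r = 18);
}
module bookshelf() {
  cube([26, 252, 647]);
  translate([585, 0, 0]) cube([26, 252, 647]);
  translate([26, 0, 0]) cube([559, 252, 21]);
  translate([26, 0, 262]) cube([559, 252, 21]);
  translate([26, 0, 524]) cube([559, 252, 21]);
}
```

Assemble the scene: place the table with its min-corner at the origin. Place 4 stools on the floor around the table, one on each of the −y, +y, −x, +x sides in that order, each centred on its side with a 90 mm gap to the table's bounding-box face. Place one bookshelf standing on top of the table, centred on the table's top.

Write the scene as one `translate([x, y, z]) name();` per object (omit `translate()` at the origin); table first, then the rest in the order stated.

table();
translate([638, -416, 0]) stool();
translate([638, 608, 0]) stool();
translate([-385, 96, 0]) stool();
translate([1661, 96, 0]) stool();
translate([480, 133, 780]) bookshelf();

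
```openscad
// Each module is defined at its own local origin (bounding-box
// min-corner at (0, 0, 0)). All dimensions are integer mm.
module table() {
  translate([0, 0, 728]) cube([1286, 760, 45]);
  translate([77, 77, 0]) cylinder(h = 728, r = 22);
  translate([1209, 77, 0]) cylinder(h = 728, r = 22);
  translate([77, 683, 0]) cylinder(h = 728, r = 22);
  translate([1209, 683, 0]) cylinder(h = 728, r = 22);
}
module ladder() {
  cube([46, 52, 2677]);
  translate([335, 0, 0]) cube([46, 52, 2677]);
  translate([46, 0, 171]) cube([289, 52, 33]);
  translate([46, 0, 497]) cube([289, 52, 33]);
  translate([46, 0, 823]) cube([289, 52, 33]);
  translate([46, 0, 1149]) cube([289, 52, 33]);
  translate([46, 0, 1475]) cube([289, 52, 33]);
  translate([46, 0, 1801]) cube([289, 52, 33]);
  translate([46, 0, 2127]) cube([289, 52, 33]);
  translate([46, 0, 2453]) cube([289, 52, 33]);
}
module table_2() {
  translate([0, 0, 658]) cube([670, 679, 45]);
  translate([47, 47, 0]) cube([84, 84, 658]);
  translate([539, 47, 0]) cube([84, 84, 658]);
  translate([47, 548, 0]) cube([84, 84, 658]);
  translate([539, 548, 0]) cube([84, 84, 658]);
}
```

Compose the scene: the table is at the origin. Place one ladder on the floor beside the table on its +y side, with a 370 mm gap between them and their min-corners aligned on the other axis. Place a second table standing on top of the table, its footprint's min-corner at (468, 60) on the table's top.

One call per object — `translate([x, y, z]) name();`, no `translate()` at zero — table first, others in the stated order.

table();
translate([0, 1130, 0]) ladder();
translate([468, 60, 773]) table_2();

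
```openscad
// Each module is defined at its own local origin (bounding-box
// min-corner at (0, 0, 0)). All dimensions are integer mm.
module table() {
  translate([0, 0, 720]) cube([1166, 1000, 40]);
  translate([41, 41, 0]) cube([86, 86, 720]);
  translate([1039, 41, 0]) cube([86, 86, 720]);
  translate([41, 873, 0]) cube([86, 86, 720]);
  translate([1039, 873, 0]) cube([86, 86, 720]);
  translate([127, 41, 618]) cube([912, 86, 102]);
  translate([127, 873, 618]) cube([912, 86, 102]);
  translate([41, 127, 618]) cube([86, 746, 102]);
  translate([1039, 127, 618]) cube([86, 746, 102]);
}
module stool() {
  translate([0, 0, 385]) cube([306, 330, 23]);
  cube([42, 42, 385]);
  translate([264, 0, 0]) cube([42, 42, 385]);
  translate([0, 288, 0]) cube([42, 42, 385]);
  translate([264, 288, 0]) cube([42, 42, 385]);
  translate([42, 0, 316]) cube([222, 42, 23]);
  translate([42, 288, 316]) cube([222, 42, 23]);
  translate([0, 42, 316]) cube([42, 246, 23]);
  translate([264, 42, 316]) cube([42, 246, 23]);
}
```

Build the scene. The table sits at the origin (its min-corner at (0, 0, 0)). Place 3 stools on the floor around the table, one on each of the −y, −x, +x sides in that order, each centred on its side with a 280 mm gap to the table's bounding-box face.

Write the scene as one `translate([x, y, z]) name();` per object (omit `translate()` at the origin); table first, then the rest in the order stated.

table();
translate([430, -610, 0]) stool();
translate([-586, 335, 0]) stool();
translate([1446, 335, 0]) stool();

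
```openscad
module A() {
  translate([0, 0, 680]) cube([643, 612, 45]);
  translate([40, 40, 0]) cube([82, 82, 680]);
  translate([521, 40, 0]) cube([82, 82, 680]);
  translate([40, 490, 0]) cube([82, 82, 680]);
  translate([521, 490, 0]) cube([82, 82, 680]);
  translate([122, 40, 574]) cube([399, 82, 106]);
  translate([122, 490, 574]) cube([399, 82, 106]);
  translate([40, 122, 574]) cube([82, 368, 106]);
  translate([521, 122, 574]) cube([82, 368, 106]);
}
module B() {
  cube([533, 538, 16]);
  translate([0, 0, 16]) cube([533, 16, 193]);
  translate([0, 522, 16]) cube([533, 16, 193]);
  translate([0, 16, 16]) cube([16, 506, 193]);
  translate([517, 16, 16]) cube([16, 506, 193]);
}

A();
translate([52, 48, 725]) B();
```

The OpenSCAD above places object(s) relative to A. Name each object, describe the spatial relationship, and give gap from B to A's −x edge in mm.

A is a table. B is an open box. The open box is on top of the table. The gap from the open box to the table's −x edge is 52 mm.

The open box's min-x is at 52; the table's min-x is 0; gap = 52 mm.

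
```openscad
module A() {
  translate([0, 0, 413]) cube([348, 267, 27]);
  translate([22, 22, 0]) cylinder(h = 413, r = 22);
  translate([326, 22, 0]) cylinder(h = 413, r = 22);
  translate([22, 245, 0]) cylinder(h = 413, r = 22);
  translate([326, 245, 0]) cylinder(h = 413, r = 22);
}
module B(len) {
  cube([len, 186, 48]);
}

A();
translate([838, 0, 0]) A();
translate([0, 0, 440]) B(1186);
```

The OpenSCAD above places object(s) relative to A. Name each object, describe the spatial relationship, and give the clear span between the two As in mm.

A is a stool. B is a beam. A beam spans the tops of two stools. The clear span between the two stools is 490 mm.

Second stool starts at x = 838; first ends at x = 348; clear span = 838 − 348 = 490 mm.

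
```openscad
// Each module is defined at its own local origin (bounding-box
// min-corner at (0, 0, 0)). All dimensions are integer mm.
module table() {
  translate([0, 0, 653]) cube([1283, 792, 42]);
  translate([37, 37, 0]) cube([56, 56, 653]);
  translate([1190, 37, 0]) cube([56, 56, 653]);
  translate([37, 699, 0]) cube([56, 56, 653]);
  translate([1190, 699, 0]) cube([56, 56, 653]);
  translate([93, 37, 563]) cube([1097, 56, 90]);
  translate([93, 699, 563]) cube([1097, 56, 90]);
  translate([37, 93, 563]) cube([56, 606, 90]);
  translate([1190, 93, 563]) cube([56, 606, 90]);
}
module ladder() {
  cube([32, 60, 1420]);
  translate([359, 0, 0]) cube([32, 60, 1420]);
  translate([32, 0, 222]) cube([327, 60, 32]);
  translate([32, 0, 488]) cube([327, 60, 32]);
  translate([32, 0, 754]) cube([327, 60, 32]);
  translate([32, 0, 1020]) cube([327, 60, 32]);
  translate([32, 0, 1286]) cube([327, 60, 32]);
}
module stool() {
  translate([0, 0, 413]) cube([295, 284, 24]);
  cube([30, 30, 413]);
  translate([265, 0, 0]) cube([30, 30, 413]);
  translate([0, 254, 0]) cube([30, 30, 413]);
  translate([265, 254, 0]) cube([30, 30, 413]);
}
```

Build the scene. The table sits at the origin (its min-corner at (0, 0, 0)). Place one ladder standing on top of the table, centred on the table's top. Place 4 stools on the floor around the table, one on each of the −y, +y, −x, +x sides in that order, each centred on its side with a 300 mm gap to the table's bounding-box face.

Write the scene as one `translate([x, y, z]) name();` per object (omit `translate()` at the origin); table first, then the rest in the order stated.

table();
translate([446, 366, 695]) ladder();
translate([494, -584, 0]) stool();
translate([494, 1092, 0]) stool();
translate([-595, 254, 0]) stool();
translate([1583, 254, 0]) stool();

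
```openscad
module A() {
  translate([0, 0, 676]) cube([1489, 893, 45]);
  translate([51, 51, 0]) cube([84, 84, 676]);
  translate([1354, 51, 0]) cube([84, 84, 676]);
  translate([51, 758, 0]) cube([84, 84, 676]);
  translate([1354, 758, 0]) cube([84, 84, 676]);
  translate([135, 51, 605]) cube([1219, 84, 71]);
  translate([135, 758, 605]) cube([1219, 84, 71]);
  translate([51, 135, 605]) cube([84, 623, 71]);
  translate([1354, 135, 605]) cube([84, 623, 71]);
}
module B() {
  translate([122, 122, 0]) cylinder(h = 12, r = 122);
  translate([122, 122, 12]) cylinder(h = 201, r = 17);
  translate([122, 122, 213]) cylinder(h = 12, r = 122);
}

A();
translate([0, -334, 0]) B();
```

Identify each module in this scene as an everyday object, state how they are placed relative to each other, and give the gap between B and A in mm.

The spool's nearest face is 90 mm from the table's −y face.

A is a table. B is a spool. The spool is on the floor beside the table on its −y side. The gap between the spool and the table is 90 mm.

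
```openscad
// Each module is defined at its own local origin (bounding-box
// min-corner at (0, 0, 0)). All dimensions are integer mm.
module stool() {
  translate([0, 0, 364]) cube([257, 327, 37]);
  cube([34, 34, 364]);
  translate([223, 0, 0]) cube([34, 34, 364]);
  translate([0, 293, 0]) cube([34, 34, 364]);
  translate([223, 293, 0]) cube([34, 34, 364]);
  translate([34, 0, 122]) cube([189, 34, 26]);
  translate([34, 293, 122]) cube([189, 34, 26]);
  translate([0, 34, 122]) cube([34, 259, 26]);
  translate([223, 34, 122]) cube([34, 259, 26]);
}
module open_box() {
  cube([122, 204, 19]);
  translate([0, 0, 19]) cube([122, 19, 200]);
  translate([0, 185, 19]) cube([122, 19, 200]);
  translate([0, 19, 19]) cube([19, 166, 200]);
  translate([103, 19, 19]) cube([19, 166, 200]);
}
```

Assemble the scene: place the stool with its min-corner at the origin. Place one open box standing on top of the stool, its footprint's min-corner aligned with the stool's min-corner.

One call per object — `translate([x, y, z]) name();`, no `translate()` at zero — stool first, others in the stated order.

stool();
translate([0, 0, 401]) open_box();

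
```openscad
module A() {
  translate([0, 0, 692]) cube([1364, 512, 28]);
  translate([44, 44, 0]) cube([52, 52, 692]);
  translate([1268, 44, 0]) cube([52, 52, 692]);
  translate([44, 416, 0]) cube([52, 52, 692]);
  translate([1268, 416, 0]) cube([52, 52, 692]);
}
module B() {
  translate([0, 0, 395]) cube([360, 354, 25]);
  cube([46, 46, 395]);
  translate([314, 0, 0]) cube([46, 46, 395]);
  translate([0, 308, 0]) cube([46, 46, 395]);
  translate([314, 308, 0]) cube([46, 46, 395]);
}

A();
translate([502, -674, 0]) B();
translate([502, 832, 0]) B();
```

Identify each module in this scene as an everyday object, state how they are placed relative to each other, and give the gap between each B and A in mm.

Each stool's nearest face is 320 mm from the table's bounding box.

A is a table. B is a stool. Two stools sit around the table at the −y, +y sides. The gap between each stool and the table is 320 mm.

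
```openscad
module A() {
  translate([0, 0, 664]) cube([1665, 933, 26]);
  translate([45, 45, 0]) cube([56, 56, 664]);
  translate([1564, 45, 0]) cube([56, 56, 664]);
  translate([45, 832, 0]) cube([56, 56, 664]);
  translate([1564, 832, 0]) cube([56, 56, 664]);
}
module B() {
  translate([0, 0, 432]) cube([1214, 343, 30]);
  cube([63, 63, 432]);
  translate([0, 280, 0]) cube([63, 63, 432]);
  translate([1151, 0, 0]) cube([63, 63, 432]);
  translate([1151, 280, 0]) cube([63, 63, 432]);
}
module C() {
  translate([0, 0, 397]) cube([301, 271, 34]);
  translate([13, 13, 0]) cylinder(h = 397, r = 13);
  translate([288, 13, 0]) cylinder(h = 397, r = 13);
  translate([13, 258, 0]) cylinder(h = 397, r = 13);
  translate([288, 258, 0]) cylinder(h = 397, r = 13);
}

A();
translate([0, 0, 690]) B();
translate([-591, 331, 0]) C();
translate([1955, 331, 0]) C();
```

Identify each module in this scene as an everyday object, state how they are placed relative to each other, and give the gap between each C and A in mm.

A is a table. B is a bench. C is a stool. The bench is on top of the table. Two stools sit around the table at the −x, +x sides. The gap between each stool and the table is 290 mm.

Each stool's nearest face is 290 mm from the table's bounding box.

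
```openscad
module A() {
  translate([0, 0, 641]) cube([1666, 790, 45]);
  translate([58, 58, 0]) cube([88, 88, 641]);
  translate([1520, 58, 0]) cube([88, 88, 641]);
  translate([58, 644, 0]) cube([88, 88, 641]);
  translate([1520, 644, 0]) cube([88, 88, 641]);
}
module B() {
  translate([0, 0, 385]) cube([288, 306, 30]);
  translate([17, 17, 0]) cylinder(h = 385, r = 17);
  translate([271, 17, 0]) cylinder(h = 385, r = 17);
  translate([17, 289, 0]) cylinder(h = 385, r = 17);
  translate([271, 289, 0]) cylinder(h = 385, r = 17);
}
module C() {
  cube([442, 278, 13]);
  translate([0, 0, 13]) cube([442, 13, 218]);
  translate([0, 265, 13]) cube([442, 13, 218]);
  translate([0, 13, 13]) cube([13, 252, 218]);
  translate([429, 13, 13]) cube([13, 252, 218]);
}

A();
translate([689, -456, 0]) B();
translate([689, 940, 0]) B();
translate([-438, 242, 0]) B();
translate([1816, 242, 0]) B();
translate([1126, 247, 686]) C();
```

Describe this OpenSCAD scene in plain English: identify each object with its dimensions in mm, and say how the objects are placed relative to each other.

A is a table with a 1666×790 mm rectangular top, 45 mm thick, top surface at z = 686 mm, supported by four 88×88 mm square legs, each inset 58 mm from the nearest pair of top edges, running from the floor.

B is a simple wooden stool: a rectangular seat 288 mm (x) by 306 mm (y), 30 mm thick, top face at z = 415 mm, on four round legs, each 34 mm in diameter. The legs rest on z = 0, each leg's axis is inset half a diameter from the nearest pair of seat edges (so the leg's bounding box is flush with the corner).

C is an open-topped rectangular box: outside dimensions 442×278×231 mm, with a uniform wall and base thickness of 13 mm. The base is a full 442×278 slab on the floor; four walls sit on top of the base. The front and back walls (the −y and +y sides) span the full width; the two side walls fit between them.

Four stools sit around the table at the −y, +y, −x, +x sides. The open box is on top of the table.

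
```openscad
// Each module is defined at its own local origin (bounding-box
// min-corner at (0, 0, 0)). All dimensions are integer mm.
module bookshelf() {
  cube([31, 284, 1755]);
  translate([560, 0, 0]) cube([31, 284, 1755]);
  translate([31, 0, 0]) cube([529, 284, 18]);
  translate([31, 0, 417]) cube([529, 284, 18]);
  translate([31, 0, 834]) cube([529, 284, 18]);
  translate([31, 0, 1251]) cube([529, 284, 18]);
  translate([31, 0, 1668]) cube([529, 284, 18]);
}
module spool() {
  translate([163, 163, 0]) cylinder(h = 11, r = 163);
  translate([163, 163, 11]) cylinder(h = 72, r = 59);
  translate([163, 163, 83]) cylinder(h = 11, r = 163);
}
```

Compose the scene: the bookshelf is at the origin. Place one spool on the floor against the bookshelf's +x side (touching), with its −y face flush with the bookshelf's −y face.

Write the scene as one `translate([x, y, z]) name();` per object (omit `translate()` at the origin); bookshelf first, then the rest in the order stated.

bookshelf();
translate([591, 0, 0]) spool();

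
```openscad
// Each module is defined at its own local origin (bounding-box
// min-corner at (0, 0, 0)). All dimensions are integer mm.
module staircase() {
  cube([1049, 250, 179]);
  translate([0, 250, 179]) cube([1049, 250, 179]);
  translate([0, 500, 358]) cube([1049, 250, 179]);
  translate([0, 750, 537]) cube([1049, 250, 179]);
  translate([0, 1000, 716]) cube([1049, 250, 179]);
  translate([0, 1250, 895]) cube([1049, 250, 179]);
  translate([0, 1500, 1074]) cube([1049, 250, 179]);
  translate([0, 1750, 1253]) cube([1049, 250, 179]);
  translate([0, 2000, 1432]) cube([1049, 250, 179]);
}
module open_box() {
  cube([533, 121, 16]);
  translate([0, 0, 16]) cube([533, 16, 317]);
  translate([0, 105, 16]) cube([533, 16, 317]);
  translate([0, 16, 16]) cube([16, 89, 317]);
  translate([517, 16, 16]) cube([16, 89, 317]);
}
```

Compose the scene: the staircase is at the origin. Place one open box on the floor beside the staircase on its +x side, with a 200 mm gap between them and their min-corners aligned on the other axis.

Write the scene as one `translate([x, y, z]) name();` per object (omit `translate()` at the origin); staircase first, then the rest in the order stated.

staircase();
translate([1249, 0, 0]) open_box();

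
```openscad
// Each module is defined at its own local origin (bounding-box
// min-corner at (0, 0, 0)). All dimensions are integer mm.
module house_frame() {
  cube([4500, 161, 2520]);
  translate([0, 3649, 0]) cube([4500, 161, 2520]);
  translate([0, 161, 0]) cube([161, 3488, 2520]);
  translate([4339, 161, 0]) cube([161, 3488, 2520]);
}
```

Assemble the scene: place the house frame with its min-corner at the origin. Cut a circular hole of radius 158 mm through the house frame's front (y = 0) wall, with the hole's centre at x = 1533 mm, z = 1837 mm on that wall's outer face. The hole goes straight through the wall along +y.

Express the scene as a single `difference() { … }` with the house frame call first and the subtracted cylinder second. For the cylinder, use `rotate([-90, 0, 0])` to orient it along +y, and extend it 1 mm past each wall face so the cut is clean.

difference() {
  house_frame();
  translate([1533, -1, 1837]) rotate([-90, 0, 0]) cylinder(h = 163, r = 158);
}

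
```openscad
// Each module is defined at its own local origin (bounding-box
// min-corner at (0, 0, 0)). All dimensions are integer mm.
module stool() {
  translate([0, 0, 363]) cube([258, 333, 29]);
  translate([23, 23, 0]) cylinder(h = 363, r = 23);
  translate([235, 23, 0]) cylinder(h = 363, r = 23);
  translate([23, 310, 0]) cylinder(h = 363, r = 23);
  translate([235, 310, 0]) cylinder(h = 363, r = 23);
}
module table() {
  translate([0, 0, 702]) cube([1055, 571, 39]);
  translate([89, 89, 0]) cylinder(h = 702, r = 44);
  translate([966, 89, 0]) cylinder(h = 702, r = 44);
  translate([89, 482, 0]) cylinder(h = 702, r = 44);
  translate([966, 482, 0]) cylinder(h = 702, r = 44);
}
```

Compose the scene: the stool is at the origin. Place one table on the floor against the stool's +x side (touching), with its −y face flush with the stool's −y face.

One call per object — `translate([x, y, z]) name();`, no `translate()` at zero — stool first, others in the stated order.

stool();
translate([258, 0, 0]) table();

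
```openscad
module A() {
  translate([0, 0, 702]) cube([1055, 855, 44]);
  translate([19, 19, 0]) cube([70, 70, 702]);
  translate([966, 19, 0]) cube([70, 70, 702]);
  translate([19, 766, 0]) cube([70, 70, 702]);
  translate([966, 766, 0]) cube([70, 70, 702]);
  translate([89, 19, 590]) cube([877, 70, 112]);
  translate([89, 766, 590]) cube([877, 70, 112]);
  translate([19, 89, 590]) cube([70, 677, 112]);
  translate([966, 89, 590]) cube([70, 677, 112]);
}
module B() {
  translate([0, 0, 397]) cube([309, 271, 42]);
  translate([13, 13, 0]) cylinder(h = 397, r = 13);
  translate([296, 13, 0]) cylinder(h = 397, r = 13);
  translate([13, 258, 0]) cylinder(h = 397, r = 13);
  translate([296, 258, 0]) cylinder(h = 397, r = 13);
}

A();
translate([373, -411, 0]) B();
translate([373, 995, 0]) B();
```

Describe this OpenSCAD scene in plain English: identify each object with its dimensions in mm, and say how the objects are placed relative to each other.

A is a table: top 1055 mm (x) × 855 mm (y), 44 mm thick, upper face at z = 746 mm, on four 70×70 mm square legs, each inset 19 mm from the nearest pair of top edges, running from z = 0 to the bottom of the top. Four apron rails, 70 mm thick and 112 mm tall, run between adjacent legs with their top edges flush with the underside of the top and their outer faces flush with the legs' outer faces.

B is a four-legged stool. The seat is 309×271 mm, 42 mm thick, top at z = 439 mm. It stands on four round legs, each 26 mm in diameter, from z = 0 to the seat underside, each leg's axis is inset half a diameter from the nearest pair of seat edges (so the leg's bounding box is flush with the corner).

Two stools sit around the table at the −y, +y sides.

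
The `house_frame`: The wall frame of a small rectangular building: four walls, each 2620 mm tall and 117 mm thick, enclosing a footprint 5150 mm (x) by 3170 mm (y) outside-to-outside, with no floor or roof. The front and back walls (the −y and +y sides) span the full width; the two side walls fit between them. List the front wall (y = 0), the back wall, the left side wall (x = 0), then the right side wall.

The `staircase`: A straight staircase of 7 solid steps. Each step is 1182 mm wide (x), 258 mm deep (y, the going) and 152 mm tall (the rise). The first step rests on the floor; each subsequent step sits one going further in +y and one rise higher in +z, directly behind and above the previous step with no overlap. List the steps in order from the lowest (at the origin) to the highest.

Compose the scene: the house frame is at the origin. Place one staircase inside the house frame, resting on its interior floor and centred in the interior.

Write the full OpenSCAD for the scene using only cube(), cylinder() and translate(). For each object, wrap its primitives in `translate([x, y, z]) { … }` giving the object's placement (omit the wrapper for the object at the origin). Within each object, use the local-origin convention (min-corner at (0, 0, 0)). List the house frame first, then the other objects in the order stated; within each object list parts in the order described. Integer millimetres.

cube([5150, 117, 2620]);
translate([0, 3053, 0]) cube([5150, 117, 2620]);
translate([0, 117, 0]) cube([117, 2936, 2620]);
translate([5033, 117, 0]) cube([117, 2936, 2620]);
translate([1984, 682, 0]) {
  cube([1182, 258, 152]);
  translate([0, 258, 152]) cube([1182, 258, 152]);
  translate([0, 516, 304]) cube([1182, 258, 152]);
  translate([0, 774, 456]) cube([1182, 258, 152]);
  translate([0, 1032, 608]) cube([1182, 258, 152]);
  translate([0, 1290, 760]) cube([1182, 258, 152]);
  translate([0, 1548, 912]) cube([1182, 258, 152]);
}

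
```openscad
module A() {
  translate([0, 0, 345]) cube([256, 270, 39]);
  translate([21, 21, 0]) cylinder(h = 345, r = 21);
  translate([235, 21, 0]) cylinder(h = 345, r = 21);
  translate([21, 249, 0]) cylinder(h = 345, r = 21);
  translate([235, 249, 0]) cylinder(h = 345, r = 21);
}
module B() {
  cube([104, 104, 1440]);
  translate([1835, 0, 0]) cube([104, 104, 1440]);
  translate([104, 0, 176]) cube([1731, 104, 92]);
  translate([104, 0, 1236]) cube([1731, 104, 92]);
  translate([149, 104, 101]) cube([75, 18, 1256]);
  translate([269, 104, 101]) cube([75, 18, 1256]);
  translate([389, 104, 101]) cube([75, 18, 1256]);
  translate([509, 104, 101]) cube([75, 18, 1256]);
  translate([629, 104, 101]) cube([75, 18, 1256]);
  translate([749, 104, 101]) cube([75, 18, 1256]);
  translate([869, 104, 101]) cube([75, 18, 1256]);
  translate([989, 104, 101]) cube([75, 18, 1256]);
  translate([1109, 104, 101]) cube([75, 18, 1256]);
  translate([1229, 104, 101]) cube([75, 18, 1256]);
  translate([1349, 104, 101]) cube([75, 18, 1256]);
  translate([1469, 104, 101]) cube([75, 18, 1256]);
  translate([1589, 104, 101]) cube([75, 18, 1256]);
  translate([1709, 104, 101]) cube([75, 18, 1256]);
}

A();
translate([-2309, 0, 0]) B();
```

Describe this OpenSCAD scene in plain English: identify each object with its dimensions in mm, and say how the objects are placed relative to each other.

A is a four-legged stool. The seat is 256×270 mm, 39 mm thick, top at z = 384 mm. It stands on four round legs, each 42 mm in diameter, from z = 0 to the seat underside, each leg's axis is inset half a diameter from the nearest pair of seat edges (so the leg's bounding box is flush with the corner).

B is a fence section. Two 104×104 mm posts, 1440 mm tall, stand on the floor with a clear span of 1731 mm between their inner faces. Two horizontal rails of 104×92 mm section span the gap between the posts with their undersides at z = 176 mm and z = 1236 mm, flush with the posts' −y face. 14 pickets, each 75 mm wide, 18 mm thick and 1256 mm tall, are fixed to the +y face of the rails with their bottoms at z = 101 mm, evenly spaced across the span with equal gaps (rounded down to the nearest mm) at the −x end and between each pair — any rounding remainder accumulates at the +x end.

The fence section is on the floor beside the stool on its −x side.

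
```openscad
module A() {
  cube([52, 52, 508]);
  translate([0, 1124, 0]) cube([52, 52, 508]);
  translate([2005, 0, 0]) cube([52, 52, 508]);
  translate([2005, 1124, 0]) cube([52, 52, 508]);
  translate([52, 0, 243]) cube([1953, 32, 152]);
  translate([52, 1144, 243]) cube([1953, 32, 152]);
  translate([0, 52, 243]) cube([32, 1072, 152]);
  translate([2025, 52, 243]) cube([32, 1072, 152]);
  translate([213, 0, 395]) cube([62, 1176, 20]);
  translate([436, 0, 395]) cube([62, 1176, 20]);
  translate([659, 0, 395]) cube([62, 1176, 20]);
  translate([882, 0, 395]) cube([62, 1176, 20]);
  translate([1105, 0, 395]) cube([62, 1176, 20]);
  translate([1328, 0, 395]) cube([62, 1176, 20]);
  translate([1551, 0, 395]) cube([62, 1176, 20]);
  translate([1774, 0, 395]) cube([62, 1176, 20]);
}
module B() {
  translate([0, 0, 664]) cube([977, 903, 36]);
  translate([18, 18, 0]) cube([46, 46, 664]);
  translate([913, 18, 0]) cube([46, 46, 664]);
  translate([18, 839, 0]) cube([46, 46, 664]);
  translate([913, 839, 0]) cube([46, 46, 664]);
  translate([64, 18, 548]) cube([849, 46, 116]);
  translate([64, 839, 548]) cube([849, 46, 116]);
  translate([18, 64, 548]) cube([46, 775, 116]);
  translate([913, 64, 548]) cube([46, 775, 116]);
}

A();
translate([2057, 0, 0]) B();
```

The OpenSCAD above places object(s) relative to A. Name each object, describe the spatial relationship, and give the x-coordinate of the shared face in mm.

A is a bed frame. B is a table. The table is against the bed frame's +x side, with their −y faces flush. The x-coordinate of the shared face is 2057 mm.

The bed frame's +x face and the table's −x face are both at x = 2057 mm.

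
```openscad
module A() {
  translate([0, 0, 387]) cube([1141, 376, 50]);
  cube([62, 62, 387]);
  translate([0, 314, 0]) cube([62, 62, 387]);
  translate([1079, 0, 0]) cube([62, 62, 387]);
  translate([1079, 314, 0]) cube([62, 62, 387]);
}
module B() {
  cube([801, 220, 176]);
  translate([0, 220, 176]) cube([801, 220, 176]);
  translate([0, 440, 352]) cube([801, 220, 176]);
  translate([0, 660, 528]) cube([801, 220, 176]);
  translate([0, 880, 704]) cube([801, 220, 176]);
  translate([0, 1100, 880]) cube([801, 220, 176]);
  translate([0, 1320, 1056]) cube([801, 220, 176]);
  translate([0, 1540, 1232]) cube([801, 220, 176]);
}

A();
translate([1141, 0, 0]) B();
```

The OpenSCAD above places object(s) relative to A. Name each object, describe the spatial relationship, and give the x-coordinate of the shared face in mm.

The bench's +x face and the staircase's −x face are both at x = 1141 mm.

A is a bench. B is a staircase. The staircase is against the bench's +x side, with their −y faces flush. The x-coordinate of the shared face is 1141 mm.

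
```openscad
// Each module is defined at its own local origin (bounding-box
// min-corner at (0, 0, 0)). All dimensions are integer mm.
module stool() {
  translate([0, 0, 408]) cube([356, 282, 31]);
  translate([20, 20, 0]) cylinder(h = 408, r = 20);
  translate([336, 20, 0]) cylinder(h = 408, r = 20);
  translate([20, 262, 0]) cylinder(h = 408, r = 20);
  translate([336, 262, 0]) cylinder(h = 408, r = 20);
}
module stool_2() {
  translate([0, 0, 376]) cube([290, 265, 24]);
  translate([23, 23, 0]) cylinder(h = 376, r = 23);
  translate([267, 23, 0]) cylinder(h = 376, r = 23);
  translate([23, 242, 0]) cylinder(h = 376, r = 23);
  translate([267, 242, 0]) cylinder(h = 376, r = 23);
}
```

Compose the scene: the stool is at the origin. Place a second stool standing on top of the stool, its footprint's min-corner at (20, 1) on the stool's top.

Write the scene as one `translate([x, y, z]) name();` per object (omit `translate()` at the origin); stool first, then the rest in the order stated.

stool();
translate([20, 1, 439]) stool_2();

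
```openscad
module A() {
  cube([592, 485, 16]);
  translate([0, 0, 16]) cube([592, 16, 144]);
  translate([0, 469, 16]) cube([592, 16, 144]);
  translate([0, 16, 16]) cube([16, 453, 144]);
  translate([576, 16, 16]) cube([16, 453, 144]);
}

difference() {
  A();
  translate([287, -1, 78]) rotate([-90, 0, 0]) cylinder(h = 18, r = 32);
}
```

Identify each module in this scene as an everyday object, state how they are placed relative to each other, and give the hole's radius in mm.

The subtracted cylinder has r = 32 mm.

A is an open box. The open box has a circular hole through its front wall. The hole's radius is 32 mm.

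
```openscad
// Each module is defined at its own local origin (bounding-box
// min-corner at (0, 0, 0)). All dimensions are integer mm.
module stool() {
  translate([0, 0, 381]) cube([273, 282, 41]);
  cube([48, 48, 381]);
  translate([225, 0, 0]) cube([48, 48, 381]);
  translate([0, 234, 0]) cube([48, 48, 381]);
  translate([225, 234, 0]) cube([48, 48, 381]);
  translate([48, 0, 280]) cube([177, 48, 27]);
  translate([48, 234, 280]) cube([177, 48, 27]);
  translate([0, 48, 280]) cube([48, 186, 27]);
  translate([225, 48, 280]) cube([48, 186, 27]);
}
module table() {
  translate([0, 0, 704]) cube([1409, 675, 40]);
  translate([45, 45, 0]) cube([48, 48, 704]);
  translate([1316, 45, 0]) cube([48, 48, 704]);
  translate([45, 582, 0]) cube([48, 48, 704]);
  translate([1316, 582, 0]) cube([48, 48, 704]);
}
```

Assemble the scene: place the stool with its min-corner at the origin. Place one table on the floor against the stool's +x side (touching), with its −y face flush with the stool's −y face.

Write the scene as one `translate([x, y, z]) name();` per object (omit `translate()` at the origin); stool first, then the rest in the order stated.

stool();
translate([273, 0, 0]) table();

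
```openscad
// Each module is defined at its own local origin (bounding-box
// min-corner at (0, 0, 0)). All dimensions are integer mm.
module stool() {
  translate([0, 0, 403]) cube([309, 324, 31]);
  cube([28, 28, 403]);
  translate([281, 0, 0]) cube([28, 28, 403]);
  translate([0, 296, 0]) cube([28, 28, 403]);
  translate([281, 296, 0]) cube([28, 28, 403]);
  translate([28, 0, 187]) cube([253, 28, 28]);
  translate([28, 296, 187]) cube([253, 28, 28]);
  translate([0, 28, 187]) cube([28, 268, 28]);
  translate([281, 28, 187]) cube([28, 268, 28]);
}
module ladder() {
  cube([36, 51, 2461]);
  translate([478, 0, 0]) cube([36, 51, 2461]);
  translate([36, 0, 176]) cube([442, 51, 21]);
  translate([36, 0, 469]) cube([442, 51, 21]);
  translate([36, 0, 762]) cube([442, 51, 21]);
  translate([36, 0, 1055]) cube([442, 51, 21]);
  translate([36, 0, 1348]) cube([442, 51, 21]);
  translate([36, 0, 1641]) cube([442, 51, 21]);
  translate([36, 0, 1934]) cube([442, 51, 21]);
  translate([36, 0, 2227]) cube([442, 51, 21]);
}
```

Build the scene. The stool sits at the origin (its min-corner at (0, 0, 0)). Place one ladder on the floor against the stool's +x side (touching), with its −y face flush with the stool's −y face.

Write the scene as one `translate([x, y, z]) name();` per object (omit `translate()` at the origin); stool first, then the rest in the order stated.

stool();
translate([309, 0, 0]) ladder();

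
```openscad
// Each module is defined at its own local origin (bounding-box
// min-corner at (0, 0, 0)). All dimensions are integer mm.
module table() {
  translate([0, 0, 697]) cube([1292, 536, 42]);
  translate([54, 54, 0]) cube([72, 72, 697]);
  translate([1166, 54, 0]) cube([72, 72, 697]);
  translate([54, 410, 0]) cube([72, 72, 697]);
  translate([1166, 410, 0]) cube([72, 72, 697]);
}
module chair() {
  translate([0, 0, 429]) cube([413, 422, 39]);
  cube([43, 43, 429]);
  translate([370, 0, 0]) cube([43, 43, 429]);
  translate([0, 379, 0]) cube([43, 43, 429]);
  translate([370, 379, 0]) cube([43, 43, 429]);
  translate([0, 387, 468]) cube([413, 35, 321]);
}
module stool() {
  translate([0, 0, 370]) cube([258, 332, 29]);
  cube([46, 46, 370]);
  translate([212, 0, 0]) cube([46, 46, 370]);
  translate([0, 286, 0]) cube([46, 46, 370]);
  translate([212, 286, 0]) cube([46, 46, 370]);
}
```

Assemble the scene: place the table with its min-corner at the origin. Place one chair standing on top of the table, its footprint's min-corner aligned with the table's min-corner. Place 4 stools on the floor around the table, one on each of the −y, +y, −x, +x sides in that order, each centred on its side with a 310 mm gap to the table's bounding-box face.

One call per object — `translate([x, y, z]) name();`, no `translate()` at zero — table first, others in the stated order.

table();
translate([0, 0, 739]) chair();
translate([517, -642, 0]) stool();
translate([517, 846, 0]) stool();
translate([-568, 102, 0]) stool();
translate([1602, 102, 0]) stool();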